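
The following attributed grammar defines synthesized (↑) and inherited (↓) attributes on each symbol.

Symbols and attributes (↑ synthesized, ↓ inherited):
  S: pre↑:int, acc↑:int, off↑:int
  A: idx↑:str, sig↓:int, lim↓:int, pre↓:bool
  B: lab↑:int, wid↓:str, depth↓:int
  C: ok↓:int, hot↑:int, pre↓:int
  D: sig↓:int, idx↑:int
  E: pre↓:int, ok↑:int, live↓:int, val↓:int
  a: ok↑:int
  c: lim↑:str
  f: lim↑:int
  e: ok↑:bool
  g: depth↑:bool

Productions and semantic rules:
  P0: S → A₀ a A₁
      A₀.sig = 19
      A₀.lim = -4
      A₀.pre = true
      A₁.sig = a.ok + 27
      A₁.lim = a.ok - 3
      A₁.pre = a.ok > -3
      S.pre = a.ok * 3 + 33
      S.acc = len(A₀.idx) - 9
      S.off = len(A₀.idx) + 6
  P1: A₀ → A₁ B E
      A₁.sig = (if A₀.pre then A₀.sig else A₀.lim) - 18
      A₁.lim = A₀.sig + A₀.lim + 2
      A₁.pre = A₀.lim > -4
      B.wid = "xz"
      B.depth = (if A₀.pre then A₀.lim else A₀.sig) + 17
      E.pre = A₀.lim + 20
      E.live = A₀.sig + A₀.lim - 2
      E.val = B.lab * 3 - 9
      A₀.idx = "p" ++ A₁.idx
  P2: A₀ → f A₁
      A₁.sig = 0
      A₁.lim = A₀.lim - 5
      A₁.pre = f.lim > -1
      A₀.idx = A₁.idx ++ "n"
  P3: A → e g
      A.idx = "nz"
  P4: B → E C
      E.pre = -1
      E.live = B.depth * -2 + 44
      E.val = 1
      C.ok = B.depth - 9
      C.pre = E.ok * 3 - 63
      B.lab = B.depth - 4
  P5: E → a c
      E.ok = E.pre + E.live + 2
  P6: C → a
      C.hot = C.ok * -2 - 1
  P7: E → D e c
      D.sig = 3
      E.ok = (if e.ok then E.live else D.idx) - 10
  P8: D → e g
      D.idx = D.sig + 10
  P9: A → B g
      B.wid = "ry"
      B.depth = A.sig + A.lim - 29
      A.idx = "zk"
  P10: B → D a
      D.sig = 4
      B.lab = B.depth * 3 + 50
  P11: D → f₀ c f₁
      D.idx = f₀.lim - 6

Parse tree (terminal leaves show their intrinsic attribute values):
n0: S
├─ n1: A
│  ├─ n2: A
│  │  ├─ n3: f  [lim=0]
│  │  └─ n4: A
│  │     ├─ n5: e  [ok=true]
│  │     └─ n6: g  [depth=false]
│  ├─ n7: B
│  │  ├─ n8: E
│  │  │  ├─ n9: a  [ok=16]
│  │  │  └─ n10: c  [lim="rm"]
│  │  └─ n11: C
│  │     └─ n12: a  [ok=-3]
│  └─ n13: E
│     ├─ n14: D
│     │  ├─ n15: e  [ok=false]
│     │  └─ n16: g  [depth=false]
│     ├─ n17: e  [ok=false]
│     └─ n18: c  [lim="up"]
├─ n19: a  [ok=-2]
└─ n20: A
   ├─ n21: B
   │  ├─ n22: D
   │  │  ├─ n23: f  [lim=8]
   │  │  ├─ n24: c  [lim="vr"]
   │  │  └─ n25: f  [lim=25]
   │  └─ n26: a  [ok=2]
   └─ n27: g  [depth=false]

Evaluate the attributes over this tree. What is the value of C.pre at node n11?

-6

1. n1.sig = 19  [19]
2. n1.lim = -4  [-4]
3. n1.pre = true  [true]
4. n2.sig = 1  [(if A₀.pre then A₀.sig else A₀.lim) - 18]
5. n2.lim = 17  [A₀.sig + A₀.lim + 2]
6. n2.pre = false  [A₀.lim > -4]
7. n3.lim = 0  [terminal]
8. n4.sig = 0  [0]
9. n4.lim = 12  [A₀.lim - 5]
10. n4.pre = true  [f.lim > -1]
11. n5.ok = true  [terminal]
12. n6.depth = false  [terminal]
13. n4.idx = "nz"  ["nz"]
14. n2.idx = "nzn"  [A₁.idx ++ "n"]
15. n7.wid = "xz"  ["xz"]
16. n7.depth = 13  [(if A₀.pre then A₀.lim else A₀.sig) + 17]
17. n8.pre = -1  [-1]
18. n8.live = 18  [B.depth * -2 + 44]
19. n8.val = 1  [1]
20. n9.ok = 16  [terminal]
21. n10.lim = "rm"  [terminal]
22. n8.ok = 19  [E.pre + E.live + 2]
23. n11.ok = 4  [B.depth - 9]
24. n11.pre = -6  [E.ok * 3 - 63]
25. n12.ok = -3  [terminal]
26. n11.hot = -9  [C.ok * -2 - 1]
27. n7.lab = 9  [B.depth - 4]
28. n13.pre = 16  [A₀.lim + 20]
29. n13.live = 13  [A₀.sig + A₀.lim - 2]
30. n13.val = 18  [B.lab * 3 - 9]
31. n14.sig = 3  [3]
32. n15.ok = false  [terminal]
33. n16.depth = false  [terminal]
34. n14.idx = 13  [D.sig + 10]
35. n17.ok = false  [terminal]
36. n18.lim = "up"  [terminal]
37. n13.ok = 3  [(if e.ok then E.live else D.idx) - 10]
38. n1.idx = "pnzn"  ["p" ++ A₁.idx]
39. n19.ok = -2  [terminal]
40. n20.sig = 25  [a.ok + 27]
41. n20.lim = -5  [a.ok - 3]
42. n20.pre = true  [a.ok > -3]
43. n21.wid = "ry"  ["ry"]
44. n21.depth = -9  [A.sig + A.lim - 29]
45. n22.sig = 4  [4]
46. n23.lim = 8  [terminal]
47. n24.lim = "vr"  [terminal]
48. n25.lim = 25  [terminal]
49. n22.idx = 2  [f₀.lim - 6]
50. n26.ok = 2  [terminal]
51. n21.lab = 23  [B.depth * 3 + 50]
52. n27.depth = false  [terminal]
53. n20.idx = "zk"  ["zk"]
54. n0.pre = 27  [a.ok * 3 + 33]
55. n0.acc = -5  [len(A₀.idx) - 9]
56. n0.off = 10  [len(A₀.idx) + 6]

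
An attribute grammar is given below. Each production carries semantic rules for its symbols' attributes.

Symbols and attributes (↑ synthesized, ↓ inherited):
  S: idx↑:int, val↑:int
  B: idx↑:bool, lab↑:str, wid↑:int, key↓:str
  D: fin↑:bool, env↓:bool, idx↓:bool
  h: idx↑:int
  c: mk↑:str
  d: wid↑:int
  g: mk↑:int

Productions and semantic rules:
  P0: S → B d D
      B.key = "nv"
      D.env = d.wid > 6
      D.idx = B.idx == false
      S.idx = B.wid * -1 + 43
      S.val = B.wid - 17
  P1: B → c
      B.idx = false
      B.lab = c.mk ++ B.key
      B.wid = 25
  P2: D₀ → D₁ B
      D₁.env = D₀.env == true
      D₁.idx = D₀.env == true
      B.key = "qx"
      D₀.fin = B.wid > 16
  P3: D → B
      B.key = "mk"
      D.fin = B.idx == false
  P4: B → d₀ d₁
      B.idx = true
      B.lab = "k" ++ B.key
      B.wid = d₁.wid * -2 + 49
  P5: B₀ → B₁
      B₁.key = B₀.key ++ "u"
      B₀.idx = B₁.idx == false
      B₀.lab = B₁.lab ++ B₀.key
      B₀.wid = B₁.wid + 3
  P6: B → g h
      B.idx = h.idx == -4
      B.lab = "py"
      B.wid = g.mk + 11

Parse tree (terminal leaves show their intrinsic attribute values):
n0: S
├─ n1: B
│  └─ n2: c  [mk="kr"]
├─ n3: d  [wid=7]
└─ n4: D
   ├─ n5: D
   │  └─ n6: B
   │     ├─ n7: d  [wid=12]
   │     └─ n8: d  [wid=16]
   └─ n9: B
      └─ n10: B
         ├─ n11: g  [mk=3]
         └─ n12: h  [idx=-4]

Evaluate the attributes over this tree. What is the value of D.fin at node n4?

true

1. n1.key = "nv"  ["nv"]
2. n2.mk = "kr"  [terminal]
3. n1.idx = false  [false]
4. n1.lab = "krnv"  [c.mk ++ B.key]
5. n1.wid = 25  [25]
6. n3.wid = 7  [terminal]
7. n4.env = true  [d.wid > 6]
8. n4.idx = true  [B.idx == false]
9. n5.env = true  [D₀.env == true]
10. n5.idx = true  [D₀.env == true]
11. n6.key = "mk"  ["mk"]
12. n7.wid = 12  [terminal]
13. n8.wid = 16  [terminal]
14. n6.idx = true  [true]
15. n6.lab = "kmk"  ["k" ++ B.key]
16. n6.wid = 17  [d₁.wid * -2 + 49]
17. n5.fin = false  [B.idx == false]
18. n9.key = "qx"  ["qx"]
19. n10.key = "qxu"  [B₀.key ++ "u"]
20. n11.mk = 3  [terminal]
21. n12.idx = -4  [terminal]
22. n10.idx = true  [h.idx == -4]
23. n10.lab = "py"  ["py"]
24. n10.wid = 14  [g.mk + 11]
25. n9.idx = false  [B₁.idx == false]
26. n9.lab = "pyqx"  [B₁.lab ++ B₀.key]
27. n9.wid = 17  [B₁.wid + 3]
28. n4.fin = true  [B.wid > 16]
29. n0.idx = 18  [B.wid * -1 + 43]
30. n0.val = 8  [B.wid - 17]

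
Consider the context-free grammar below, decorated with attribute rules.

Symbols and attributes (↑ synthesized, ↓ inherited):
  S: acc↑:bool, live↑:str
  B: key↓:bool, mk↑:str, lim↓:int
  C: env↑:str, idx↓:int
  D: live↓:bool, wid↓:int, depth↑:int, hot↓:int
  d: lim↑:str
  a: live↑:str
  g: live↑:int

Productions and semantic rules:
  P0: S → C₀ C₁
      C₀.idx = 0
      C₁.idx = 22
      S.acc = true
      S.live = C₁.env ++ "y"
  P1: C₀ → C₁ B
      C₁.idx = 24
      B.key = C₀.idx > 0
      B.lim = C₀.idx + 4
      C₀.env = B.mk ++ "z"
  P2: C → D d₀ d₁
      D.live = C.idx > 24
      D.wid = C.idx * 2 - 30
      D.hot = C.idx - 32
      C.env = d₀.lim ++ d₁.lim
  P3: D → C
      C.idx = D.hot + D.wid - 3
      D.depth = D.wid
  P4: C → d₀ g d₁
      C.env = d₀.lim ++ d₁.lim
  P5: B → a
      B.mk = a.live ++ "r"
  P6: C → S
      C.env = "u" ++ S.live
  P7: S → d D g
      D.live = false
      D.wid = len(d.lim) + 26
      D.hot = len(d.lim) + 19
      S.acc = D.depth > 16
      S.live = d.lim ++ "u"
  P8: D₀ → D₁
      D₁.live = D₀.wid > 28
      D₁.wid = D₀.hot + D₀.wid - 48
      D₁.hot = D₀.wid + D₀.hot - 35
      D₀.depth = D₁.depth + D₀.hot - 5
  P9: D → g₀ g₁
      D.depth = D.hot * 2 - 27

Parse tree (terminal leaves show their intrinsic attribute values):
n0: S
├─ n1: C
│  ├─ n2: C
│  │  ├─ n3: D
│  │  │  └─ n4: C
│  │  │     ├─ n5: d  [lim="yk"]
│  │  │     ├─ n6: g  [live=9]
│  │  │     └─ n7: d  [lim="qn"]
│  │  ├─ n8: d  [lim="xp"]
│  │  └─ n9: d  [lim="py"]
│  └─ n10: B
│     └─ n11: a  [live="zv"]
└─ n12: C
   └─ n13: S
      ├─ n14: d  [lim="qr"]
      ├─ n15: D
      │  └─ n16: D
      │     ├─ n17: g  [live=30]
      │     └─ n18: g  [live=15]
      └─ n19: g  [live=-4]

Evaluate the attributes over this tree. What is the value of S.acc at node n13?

true

1. n1.idx = 0  [0]
2. n2.idx = 24  [24]
3. n3.live = false  [C.idx > 24]
4. n3.wid = 18  [C.idx * 2 - 30]
5. n3.hot = -8  [C.idx - 32]
6. n4.idx = 7  [D.hot + D.wid - 3]
7. n5.lim = "yk"  [terminal]
8. n6.live = 9  [terminal]
9. n7.lim = "qn"  [terminal]
10. n4.env = "ykqn"  [d₀.lim ++ d₁.lim]
11. n3.depth = 18  [D.wid]
12. n8.lim = "xp"  [terminal]
13. n9.lim = "py"  [terminal]
14. n2.env = "xppy"  [d₀.lim ++ d₁.lim]
15. n10.key = false  [C₀.idx > 0]
16. n10.lim = 4  [C₀.idx + 4]
17. n11.live = "zv"  [terminal]
18. n10.mk = "zvr"  [a.live ++ "r"]
19. n1.env = "zvrz"  [B.mk ++ "z"]
20. n12.idx = 22  [22]
21. n14.lim = "qr"  [terminal]
22. n15.live = false  [false]
23. n15.wid = 28  [len(d.lim) + 26]
24. n15.hot = 21  [len(d.lim) + 19]
25. n16.live = false  [D₀.wid > 28]
26. n16.wid = 1  [D₀.hot + D₀.wid - 48]
27. n16.hot = 14  [D₀.wid + D₀.hot - 35]
28. n17.live = 30  [terminal]
29. n18.live = 15  [terminal]
30. n16.depth = 1  [D.hot * 2 - 27]
31. n15.depth = 17  [D₁.depth + D₀.hot - 5]
32. n19.live = -4  [terminal]
33. n13.acc = true  [D.depth > 16]
34. n13.live = "qru"  [d.lim ++ "u"]
35. n12.env = "uqru"  ["u" ++ S.live]
36. n0.acc = true  [true]
37. n0.live = "uqruy"  [C₁.env ++ "y"]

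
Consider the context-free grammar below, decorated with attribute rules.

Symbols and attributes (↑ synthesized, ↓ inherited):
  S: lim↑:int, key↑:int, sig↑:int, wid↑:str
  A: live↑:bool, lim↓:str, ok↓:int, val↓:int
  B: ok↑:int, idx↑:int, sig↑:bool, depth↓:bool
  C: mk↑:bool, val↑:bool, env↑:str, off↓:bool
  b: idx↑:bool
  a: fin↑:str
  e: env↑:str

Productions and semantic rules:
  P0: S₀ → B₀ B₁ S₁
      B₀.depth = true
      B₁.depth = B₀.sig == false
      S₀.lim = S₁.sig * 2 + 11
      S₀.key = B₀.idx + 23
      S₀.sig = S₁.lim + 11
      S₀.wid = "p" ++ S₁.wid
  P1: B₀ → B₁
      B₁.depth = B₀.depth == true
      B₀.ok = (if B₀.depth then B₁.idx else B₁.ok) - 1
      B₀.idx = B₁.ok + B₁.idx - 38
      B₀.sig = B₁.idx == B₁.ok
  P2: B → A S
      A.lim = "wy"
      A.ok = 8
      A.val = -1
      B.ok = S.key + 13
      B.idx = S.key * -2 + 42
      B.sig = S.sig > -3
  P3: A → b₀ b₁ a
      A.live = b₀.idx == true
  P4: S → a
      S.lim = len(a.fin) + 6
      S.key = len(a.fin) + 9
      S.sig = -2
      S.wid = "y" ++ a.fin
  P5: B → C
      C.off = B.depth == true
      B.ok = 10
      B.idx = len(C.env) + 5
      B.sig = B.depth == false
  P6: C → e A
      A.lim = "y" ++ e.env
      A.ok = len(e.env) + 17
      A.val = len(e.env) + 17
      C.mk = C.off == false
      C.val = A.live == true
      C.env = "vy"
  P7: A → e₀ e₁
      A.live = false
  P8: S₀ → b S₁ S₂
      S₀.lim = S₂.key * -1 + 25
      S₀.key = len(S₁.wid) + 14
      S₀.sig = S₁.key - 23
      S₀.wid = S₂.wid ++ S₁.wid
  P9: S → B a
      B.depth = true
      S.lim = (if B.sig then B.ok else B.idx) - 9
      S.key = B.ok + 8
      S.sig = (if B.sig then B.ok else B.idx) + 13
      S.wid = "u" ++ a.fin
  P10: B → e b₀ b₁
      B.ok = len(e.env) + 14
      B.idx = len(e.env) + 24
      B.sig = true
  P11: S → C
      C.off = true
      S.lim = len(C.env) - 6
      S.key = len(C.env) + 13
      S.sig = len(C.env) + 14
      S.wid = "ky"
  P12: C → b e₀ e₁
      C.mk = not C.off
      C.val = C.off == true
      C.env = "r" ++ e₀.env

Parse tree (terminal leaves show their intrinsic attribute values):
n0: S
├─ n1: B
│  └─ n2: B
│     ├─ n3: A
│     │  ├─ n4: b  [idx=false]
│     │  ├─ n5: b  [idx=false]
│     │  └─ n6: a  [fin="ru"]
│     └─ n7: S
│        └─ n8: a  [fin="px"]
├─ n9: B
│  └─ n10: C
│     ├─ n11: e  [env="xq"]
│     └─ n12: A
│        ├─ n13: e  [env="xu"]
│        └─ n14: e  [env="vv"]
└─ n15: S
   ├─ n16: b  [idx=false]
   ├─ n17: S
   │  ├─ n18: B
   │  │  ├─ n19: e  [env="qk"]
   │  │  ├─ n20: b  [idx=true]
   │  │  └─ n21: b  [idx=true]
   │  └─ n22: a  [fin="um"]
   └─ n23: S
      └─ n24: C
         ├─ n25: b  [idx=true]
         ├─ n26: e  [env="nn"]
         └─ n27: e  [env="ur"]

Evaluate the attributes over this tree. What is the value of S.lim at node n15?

9

1. n1.depth = true  [true]
2. n2.depth = true  [B₀.depth == true]
3. n3.lim = "wy"  ["wy"]
4. n3.ok = 8  [8]
5. n3.val = -1  [-1]
6. n4.idx = false  [terminal]
7. n5.idx = false  [terminal]
8. n6.fin = "ru"  [terminal]
9. n3.live = false  [b₀.idx == true]
10. n8.fin = "px"  [terminal]
11. n7.lim = 8  [len(a.fin) + 6]
12. n7.key = 11  [len(a.fin) + 9]
13. n7.sig = -2  [-2]
14. n7.wid = "ypx"  ["y" ++ a.fin]
15. n2.ok = 24  [S.key + 13]
16. n2.idx = 20  [S.key * -2 + 42]
17. n2.sig = true  [S.sig > -3]
18. n1.ok = 19  [(if B₀.depth then B₁.idx else B₁.ok) - 1]
19. n1.idx = 6  [B₁.ok + B₁.idx - 38]
20. n1.sig = false  [B₁.idx == B₁.ok]
21. n9.depth = true  [B₀.sig == false]
22. n10.off = true  [B.depth == true]
23. n11.env = "xq"  [terminal]
24. n12.lim = "yxq"  ["y" ++ e.env]
25. n12.ok = 19  [len(e.env) + 17]
26. n12.val = 19  [len(e.env) + 17]
27. n13.env = "xu"  [terminal]
28. n14.env = "vv"  [terminal]
29. n12.live = false  [false]
30. n10.mk = false  [C.off == false]
31. n10.val = false  [A.live == true]
32. n10.env = "vy"  ["vy"]
33. n9.ok = 10  [10]
34. n9.idx = 7  [len(C.env) + 5]
35. n9.sig = false  [B.depth == false]
36. n16.idx = false  [terminal]
37. n18.depth = true  [true]
38. n19.env = "qk"  [terminal]
39. n20.idx = true  [terminal]
40. n21.idx = true  [terminal]
41. n18.ok = 16  [len(e.env) + 14]
42. n18.idx = 26  [len(e.env) + 24]
43. n18.sig = true  [true]
44. n22.fin = "um"  [terminal]
45. n17.lim = 7  [(if B.sig then B.ok else B.idx) - 9]
46. n17.key = 24  [B.ok + 8]
47. n17.sig = 29  [(if B.sig then B.ok else B.idx) + 13]
48. n17.wid = "uum"  ["u" ++ a.fin]
49. n24.off = true  [true]
50. n25.idx = true  [terminal]
51. n26.env = "nn"  [terminal]
52. n27.env = "ur"  [terminal]
53. n24.mk = false  [not C.off]
54. n24.val = true  [C.off == true]
55. n24.env = "rnn"  ["r" ++ e₀.env]
56. n23.lim = -3  [len(C.env) - 6]
57. n23.key = 16  [len(C.env) + 13]
58. n23.sig = 17  [len(C.env) + 14]
59. n23.wid = "ky"  ["ky"]
60. n15.lim = 9  [S₂.key * -1 + 25]
61. n15.key = 17  [len(S₁.wid) + 14]
62. n15.sig = 1  [S₁.key - 23]
63. n15.wid = "kyuum"  [S₂.wid ++ S₁.wid]
64. n0.lim = 13  [S₁.sig * 2 + 11]
65. n0.key = 29  [B₀.idx + 23]
66. n0.sig = 20  [S₁.lim + 11]
67. n0.wid = "pkyuum"  ["p" ++ S₁.wid]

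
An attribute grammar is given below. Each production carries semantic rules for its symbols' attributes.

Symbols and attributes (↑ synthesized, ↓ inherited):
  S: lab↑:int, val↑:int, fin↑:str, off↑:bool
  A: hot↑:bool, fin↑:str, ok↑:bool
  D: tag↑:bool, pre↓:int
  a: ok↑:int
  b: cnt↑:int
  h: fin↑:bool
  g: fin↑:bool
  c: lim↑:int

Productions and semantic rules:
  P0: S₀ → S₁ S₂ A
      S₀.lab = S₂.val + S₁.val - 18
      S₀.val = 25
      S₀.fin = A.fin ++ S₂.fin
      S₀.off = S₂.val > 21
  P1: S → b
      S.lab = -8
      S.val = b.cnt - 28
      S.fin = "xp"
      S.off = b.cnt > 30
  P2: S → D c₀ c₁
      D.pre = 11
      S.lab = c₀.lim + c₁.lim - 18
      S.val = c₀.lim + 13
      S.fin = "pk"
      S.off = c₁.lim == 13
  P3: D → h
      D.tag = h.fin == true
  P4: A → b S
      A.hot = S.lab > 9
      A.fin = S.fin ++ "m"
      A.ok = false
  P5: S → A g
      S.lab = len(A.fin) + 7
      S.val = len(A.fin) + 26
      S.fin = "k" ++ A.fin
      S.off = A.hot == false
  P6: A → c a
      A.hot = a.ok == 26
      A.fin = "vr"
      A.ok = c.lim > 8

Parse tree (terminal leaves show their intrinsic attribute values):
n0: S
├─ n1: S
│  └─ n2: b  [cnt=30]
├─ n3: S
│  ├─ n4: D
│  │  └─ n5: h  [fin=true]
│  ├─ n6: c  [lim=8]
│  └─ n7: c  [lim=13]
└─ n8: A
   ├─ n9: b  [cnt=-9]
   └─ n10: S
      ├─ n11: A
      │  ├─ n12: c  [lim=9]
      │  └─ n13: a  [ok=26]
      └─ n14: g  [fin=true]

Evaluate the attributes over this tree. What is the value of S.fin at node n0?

"kvrmpk"

1. n2.cnt = 30  [terminal]
2. n1.lab = -8  [-8]
3. n1.val = 2  [b.cnt - 28]
4. n1.fin = "xp"  ["xp"]
5. n1.off = false  [b.cnt > 30]
6. n4.pre = 11  [11]
7. n5.fin = true  [terminal]
8. n4.tag = true  [h.fin == true]
9. n6.lim = 8  [terminal]
10. n7.lim = 13  [terminal]
11. n3.lab = 3  [c₀.lim + c₁.lim - 18]
12. n3.val = 21  [c₀.lim + 13]
13. n3.fin = "pk"  ["pk"]
14. n3.off = true  [c₁.lim == 13]
15. n9.cnt = -9  [terminal]
16. n12.lim = 9  [terminal]
17. n13.ok = 26  [terminal]
18. n11.hot = true  [a.ok == 26]
19. n11.fin = "vr"  ["vr"]
20. n11.ok = true  [c.lim > 8]
21. n14.fin = true  [terminal]
22. n10.lab = 9  [len(A.fin) + 7]
23. n10.val = 28  [len(A.fin) + 26]
24. n10.fin = "kvr"  ["k" ++ A.fin]
25. n10.off = false  [A.hot == false]
26. n8.hot = false  [S.lab > 9]
27. n8.fin = "kvrm"  [S.fin ++ "m"]
28. n8.ok = false  [false]
29. n0.lab = 5  [S₂.val + S₁.val - 18]
30. n0.val = 25  [25]
31. n0.fin = "kvrmpk"  [A.fin ++ S₂.fin]
32. n0.off = false  [S₂.val > 21]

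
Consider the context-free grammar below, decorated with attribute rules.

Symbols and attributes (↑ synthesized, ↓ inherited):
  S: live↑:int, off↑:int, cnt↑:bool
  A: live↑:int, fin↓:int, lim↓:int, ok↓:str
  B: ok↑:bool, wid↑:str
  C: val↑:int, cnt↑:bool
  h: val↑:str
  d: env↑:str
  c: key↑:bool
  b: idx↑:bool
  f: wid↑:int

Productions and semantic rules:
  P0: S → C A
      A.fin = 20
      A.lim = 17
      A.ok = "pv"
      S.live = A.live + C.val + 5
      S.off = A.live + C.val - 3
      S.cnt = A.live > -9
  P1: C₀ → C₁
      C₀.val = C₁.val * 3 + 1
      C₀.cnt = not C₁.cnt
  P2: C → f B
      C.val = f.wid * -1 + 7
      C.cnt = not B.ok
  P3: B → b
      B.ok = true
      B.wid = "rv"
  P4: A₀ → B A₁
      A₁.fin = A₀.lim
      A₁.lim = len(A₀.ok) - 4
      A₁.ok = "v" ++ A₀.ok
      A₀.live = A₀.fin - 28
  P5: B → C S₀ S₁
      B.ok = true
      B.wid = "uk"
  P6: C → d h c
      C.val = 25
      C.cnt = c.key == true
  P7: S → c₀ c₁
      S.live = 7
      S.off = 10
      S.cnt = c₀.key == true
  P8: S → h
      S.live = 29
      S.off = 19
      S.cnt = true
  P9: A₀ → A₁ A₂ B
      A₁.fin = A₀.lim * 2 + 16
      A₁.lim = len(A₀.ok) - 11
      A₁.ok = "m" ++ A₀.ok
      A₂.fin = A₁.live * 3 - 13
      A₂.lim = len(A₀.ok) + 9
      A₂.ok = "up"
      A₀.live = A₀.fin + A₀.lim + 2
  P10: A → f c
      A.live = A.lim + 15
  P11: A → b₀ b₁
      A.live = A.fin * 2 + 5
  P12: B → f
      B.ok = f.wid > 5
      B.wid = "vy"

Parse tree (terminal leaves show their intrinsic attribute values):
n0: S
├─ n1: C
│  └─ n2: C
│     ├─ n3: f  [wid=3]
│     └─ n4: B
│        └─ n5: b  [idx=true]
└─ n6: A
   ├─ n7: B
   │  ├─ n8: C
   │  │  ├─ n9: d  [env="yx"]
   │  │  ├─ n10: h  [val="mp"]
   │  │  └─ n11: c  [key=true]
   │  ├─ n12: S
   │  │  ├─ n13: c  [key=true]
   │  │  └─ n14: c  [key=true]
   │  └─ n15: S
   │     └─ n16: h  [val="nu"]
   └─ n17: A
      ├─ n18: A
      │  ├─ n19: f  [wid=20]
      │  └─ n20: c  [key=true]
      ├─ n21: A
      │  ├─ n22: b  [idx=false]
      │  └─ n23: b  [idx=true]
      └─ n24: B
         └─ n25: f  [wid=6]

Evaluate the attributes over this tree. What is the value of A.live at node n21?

21

1. n3.wid = 3  [terminal]
2. n5.idx = true  [terminal]
3. n4.ok = true  [true]
4. n4.wid = "rv"  ["rv"]
5. n2.val = 4  [f.wid * -1 + 7]
6. n2.cnt = false  [not B.ok]
7. n1.val = 13  [C₁.val * 3 + 1]
8. n1.cnt = true  [not C₁.cnt]
9. n6.fin = 20  [20]
10. n6.lim = 17  [17]
11. n6.ok = "pv"  ["pv"]
12. n9.env = "yx"  [terminal]
13. n10.val = "mp"  [terminal]
14. n11.key = true  [terminal]
15. n8.val = 25  [25]
16. n8.cnt = true  [c.key == true]
17. n13.key = true  [terminal]
18. n14.key = true  [terminal]
19. n12.live = 7  [7]
20. n12.off = 10  [10]
21. n12.cnt = true  [c₀.key == true]
22. n16.val = "nu"  [terminal]
23. n15.live = 29  [29]
24. n15.off = 19  [19]
25. n15.cnt = true  [true]
26. n7.ok = true  [true]
27. n7.wid = "uk"  ["uk"]
28. n17.fin = 17  [A₀.lim]
29. n17.lim = -2  [len(A₀.ok) - 4]
30. n17.ok = "vpv"  ["v" ++ A₀.ok]
31. n18.fin = 12  [A₀.lim * 2 + 16]
32. n18.lim = -8  [len(A₀.ok) - 11]
33. n18.ok = "mvpv"  ["m" ++ A₀.ok]
34. n19.wid = 20  [terminal]
35. n20.key = true  [terminal]
36. n18.live = 7  [A.lim + 15]
37. n21.fin = 8  [A₁.live * 3 - 13]
38. n21.lim = 12  [len(A₀.ok) + 9]
39. n21.ok = "up"  ["up"]
40. n22.idx = false  [terminal]
41. n23.idx = true  [terminal]
42. n21.live = 21  [A.fin * 2 + 5]
43. n25.wid = 6  [terminal]
44. n24.ok = true  [f.wid > 5]
45. n24.wid = "vy"  ["vy"]
46. n17.live = 17  [A₀.fin + A₀.lim + 2]
47. n6.live = -8  [A₀.fin - 28]
48. n0.live = 10  [A.live + C.val + 5]
49. n0.off = 2  [A.live + C.val - 3]
50. n0.cnt = true  [A.live > -9]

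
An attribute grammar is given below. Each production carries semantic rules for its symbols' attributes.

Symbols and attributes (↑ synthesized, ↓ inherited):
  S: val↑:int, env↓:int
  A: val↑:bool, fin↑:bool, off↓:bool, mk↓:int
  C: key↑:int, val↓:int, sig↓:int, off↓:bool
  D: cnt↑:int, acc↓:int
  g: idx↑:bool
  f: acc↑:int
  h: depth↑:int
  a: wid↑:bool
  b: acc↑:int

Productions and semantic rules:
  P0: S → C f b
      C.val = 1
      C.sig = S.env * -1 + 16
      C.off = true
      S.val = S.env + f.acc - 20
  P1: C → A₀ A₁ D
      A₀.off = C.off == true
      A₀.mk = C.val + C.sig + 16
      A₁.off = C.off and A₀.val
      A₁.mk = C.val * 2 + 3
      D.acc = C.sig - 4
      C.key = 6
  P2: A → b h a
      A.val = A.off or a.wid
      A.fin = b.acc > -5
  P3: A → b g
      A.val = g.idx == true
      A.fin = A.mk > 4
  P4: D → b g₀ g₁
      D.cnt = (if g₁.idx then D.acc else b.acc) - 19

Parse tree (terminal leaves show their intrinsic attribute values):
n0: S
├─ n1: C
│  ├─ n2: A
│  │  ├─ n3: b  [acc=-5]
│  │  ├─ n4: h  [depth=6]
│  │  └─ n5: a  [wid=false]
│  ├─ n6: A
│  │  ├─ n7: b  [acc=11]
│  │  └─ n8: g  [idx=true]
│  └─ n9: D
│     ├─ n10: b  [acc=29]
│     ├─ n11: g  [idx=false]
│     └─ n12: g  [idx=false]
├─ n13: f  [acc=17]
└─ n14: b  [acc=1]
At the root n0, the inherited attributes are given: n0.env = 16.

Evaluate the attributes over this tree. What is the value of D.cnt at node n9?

10

1. n0.env = 16  [given at root]
2. n1.val = 1  [1]
3. n1.sig = 0  [S.env * -1 + 16]
4. n1.off = true  [true]
5. n2.off = true  [C.off == true]
6. n2.mk = 17  [C.val + C.sig + 16]
7. n3.acc = -5  [terminal]
8. n4.depth = 6  [terminal]
9. n5.wid = false  [terminal]
10. n2.val = true  [A.off or a.wid]
11. n2.fin = false  [b.acc > -5]
12. n6.off = true  [C.off and A₀.val]
13. n6.mk = 5  [C.val * 2 + 3]
14. n7.acc = 11  [terminal]
15. n8.idx = true  [terminal]
16. n6.val = true  [g.idx == true]
17. n6.fin = true  [A.mk > 4]
18. n9.acc = -4  [C.sig - 4]
19. n10.acc = 29  [terminal]
20. n11.idx = false  [terminal]
21. n12.idx = false  [terminal]
22. n9.cnt = 10  [(if g₁.idx then D.acc else b.acc) - 19]
23. n1.key = 6  [6]
24. n13.acc = 17  [terminal]
25. n14.acc = 1  [terminal]
26. n0.val = 13  [S.env + f.acc - 20]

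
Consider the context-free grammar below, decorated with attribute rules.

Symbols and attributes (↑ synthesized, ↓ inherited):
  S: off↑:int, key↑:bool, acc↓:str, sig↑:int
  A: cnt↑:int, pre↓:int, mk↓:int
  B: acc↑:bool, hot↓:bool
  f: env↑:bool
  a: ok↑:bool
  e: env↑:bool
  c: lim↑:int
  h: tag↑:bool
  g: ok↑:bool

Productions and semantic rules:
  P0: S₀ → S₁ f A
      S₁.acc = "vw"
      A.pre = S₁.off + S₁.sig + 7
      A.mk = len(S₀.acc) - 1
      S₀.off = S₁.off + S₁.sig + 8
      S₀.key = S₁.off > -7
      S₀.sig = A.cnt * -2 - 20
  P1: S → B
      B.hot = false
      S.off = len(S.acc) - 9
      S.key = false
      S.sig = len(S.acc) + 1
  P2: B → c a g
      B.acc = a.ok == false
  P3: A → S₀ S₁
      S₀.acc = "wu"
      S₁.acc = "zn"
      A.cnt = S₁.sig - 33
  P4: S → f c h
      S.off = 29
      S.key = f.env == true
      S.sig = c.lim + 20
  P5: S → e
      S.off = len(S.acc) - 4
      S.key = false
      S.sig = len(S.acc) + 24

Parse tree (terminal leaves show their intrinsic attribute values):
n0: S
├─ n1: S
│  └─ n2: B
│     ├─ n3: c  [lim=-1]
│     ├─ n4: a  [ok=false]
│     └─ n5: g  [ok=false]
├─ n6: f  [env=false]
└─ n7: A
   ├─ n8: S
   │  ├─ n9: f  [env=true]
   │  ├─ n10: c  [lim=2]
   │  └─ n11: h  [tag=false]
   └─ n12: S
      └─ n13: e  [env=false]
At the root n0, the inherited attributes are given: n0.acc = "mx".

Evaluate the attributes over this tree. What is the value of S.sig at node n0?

1. n0.acc = "mx"  [given at root]
2. n1.acc = "vw"  ["vw"]
3. n2.hot = false  [false]
4. n3.lim = -1  [terminal]
5. n4.ok = false  [terminal]
6. n5.ok = false  [terminal]
7. n2.acc = true  [a.ok == false]
8. n1.off = -7  [len(S.acc) - 9]
9. n1.key = false  [false]
10. n1.sig = 3  [len(S.acc) + 1]
11. n6.env = false  [terminal]
12. n7.pre = 3  [S₁.off + S₁.sig + 7]
13. n7.mk = 1  [len(S₀.acc) - 1]
14. n8.acc = "wu"  ["wu"]
15. n9.env = true  [terminal]
16. n10.lim = 2  [terminal]
17. n11.tag = false  [terminal]
18. n8.off = 29  [29]
19. n8.key = true  [f.env == true]
20. n8.sig = 22  [c.lim + 20]
21. n12.acc = "zn"  ["zn"]
22. n13.env = false  [terminal]
23. n12.off = -2  [len(S.acc) - 4]
24. n12.key = false  [false]
25. n12.sig = 26  [len(S.acc) + 24]
26. n7.cnt = -7  [S₁.sig - 33]
27. n0.off = 4  [S₁.off + S₁.sig + 8]
28. n0.key = false  [S₁.off > -7]
29. n0.sig = -6  [A.cnt * -2 - 20]

-6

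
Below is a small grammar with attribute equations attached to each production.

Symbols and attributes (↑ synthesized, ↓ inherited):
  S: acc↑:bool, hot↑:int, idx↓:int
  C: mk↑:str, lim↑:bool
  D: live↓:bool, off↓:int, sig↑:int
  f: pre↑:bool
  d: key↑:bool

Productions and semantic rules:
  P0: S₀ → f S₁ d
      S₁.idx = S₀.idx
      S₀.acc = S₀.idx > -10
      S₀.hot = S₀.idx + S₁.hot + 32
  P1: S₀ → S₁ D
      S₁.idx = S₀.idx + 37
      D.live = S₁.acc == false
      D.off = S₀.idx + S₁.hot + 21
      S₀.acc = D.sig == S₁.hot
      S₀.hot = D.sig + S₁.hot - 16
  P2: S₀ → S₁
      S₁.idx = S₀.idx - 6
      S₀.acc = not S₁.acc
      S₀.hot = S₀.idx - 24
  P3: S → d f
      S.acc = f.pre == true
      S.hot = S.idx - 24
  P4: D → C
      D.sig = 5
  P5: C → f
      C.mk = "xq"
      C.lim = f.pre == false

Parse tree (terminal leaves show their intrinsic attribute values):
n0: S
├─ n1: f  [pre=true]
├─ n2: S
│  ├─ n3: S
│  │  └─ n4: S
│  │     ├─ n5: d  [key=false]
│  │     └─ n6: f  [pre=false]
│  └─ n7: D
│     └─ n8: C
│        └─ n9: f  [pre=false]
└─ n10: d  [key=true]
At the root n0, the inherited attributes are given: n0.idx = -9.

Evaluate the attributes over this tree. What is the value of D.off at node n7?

1. n0.idx = -9  [given at root]
2. n1.pre = true  [terminal]
3. n2.idx = -9  [S₀.idx]
4. n3.idx = 28  [S₀.idx + 37]
5. n4.idx = 22  [S₀.idx - 6]
6. n5.key = false  [terminal]
7. n6.pre = false  [terminal]
8. n4.acc = false  [f.pre == true]
9. n4.hot = -2  [S.idx - 24]
10. n3.acc = true  [not S₁.acc]
11. n3.hot = 4  [S₀.idx - 24]
12. n7.live = false  [S₁.acc == false]
13. n7.off = 16  [S₀.idx + S₁.hot + 21]
14. n9.pre = false  [terminal]
15. n8.mk = "xq"  ["xq"]
16. n8.lim = true  [f.pre == false]
17. n7.sig = 5  [5]
18. n2.acc = false  [D.sig == S₁.hot]
19. n2.hot = -7  [D.sig + S₁.hot - 16]
20. n10.key = true  [terminal]
21. n0.acc = true  [S₀.idx > -10]
22. n0.hot = 16  [S₀.idx + S₁.hot + 32]

16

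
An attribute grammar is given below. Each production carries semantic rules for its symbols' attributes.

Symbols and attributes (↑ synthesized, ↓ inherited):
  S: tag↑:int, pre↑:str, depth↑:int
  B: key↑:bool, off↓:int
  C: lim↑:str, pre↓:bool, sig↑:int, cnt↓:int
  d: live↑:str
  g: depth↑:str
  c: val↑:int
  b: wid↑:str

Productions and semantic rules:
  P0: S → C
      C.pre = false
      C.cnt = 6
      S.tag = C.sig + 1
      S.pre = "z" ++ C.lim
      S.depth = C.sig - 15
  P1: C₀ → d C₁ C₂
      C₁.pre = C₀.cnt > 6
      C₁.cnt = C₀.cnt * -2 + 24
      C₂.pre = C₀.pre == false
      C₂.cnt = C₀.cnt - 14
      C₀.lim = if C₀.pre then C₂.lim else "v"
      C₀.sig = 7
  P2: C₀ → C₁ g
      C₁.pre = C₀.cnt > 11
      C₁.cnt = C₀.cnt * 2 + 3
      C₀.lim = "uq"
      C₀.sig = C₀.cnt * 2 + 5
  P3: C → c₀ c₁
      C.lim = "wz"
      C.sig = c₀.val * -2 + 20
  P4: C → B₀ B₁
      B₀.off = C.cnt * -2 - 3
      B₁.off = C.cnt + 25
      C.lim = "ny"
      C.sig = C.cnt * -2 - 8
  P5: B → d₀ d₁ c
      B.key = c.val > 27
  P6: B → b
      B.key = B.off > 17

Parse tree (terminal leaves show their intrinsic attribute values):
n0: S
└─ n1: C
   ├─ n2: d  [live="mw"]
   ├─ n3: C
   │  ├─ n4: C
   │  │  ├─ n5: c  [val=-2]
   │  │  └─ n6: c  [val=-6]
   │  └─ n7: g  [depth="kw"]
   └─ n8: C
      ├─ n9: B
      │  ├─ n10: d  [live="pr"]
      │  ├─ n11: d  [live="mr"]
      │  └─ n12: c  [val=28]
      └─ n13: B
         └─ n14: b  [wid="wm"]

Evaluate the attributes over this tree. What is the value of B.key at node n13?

1. n1.pre = false  [false]
2. n1.cnt = 6  [6]
3. n2.live = "mw"  [terminal]
4. n3.pre = false  [C₀.cnt > 6]
5. n3.cnt = 12  [C₀.cnt * -2 + 24]
6. n4.pre = true  [C₀.cnt > 11]
7. n4.cnt = 27  [C₀.cnt * 2 + 3]
8. n5.val = -2  [terminal]
9. n6.val = -6  [terminal]
10. n4.lim = "wz"  ["wz"]
11. n4.sig = 24  [c₀.val * -2 + 20]
12. n7.depth = "kw"  [terminal]
13. n3.lim = "uq"  ["uq"]
14. n3.sig = 29  [C₀.cnt * 2 + 5]
15. n8.pre = true  [C₀.pre == false]
16. n8.cnt = -8  [C₀.cnt - 14]
17. n9.off = 13  [C.cnt * -2 - 3]
18. n10.live = "pr"  [terminal]
19. n11.live = "mr"  [terminal]
20. n12.val = 28  [terminal]
21. n9.key = true  [c.val > 27]
22. n13.off = 17  [C.cnt + 25]
23. n14.wid = "wm"  [terminal]
24. n13.key = false  [B.off > 17]
25. n8.lim = "ny"  ["ny"]
26. n8.sig = 8  [C.cnt * -2 - 8]
27. n1.lim = "v"  [if C₀.pre then C₂.lim else "v"]
28. n1.sig = 7  [7]
29. n0.tag = 8  [C.sig + 1]
30. n0.pre = "zv"  ["z" ++ C.lim]
31. n0.depth = -8  [C.sig - 15]

false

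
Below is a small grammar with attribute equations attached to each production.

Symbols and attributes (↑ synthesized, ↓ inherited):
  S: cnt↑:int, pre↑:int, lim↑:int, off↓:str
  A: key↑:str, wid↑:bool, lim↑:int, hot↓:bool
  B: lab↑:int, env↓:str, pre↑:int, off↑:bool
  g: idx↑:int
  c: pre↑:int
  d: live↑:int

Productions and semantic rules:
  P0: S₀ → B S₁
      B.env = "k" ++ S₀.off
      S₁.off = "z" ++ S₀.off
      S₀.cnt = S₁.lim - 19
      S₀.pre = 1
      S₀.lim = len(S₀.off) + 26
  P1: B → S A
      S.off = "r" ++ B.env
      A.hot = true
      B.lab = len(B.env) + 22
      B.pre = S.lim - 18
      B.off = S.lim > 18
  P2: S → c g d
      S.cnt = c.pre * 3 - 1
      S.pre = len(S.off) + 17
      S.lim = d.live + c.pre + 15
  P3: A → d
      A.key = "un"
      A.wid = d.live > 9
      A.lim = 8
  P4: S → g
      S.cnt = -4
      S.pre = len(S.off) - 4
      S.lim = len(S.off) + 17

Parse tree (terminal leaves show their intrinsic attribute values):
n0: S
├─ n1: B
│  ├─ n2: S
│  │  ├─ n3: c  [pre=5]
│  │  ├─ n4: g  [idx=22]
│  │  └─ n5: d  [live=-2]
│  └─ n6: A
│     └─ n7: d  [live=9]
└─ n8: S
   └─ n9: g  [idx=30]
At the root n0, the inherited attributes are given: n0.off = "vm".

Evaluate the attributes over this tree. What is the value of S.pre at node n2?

21

1. n0.off = "vm"  [given at root]
2. n1.env = "kvm"  ["k" ++ S₀.off]
3. n2.off = "rkvm"  ["r" ++ B.env]
4. n3.pre = 5  [terminal]
5. n4.idx = 22  [terminal]
6. n5.live = -2  [terminal]
7. n2.cnt = 14  [c.pre * 3 - 1]
8. n2.pre = 21  [len(S.off) + 17]
9. n2.lim = 18  [d.live + c.pre + 15]
10. n6.hot = true  [true]
11. n7.live = 9  [terminal]
12. n6.key = "un"  ["un"]
13. n6.wid = false  [d.live > 9]
14. n6.lim = 8  [8]
15. n1.lab = 25  [len(B.env) + 22]
16. n1.pre = 0  [S.lim - 18]
17. n1.off = false  [S.lim > 18]
18. n8.off = "zvm"  ["z" ++ S₀.off]
19. n9.idx = 30  [terminal]
20. n8.cnt = -4  [-4]
21. n8.pre = -1  [len(S.off) - 4]
22. n8.lim = 20  [len(S.off) + 17]
23. n0.cnt = 1  [S₁.lim - 19]
24. n0.pre = 1  [1]
25. n0.lim = 28  [len(S₀.off) + 26]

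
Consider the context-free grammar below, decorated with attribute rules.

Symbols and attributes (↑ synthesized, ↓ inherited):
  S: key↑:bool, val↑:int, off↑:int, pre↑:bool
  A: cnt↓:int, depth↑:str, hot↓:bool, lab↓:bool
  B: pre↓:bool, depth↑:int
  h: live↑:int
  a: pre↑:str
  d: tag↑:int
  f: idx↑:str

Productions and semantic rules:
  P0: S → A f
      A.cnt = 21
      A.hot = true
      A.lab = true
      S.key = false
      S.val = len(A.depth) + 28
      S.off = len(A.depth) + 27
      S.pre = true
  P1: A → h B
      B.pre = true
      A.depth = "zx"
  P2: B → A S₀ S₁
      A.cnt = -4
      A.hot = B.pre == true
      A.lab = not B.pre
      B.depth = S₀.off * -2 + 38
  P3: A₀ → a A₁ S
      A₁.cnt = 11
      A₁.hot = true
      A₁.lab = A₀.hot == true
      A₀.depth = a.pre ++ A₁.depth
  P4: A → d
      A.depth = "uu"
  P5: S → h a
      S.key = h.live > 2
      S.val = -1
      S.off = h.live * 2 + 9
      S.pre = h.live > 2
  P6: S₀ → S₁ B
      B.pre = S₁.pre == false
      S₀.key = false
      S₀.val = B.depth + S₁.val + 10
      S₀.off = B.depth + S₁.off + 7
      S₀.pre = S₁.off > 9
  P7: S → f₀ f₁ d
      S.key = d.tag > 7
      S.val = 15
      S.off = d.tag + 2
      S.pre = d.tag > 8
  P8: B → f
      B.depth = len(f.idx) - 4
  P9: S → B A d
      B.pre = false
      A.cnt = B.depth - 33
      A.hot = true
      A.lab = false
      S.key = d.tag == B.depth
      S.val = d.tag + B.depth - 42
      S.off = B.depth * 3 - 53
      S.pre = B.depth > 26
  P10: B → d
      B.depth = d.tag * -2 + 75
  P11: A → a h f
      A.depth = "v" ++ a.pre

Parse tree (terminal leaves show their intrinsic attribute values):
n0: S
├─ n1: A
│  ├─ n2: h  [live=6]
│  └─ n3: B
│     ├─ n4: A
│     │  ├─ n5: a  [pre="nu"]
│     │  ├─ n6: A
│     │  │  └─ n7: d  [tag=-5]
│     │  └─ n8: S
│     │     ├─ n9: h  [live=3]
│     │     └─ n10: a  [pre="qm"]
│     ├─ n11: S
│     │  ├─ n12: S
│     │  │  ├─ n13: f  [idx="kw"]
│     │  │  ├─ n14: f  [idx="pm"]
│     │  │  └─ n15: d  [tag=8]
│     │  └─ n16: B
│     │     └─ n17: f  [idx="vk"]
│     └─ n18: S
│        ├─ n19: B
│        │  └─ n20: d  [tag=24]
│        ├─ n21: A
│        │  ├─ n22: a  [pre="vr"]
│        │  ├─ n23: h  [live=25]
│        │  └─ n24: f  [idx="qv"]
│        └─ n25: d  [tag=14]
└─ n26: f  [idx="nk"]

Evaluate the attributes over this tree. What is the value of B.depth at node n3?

1. n1.cnt = 21  [21]
2. n1.hot = true  [true]
3. n1.lab = true  [true]
4. n2.live = 6  [terminal]
5. n3.pre = true  [true]
6. n4.cnt = -4  [-4]
7. n4.hot = true  [B.pre == true]
8. n4.lab = false  [not B.pre]
9. n5.pre = "nu"  [terminal]
10. n6.cnt = 11  [11]
11. n6.hot = true  [true]
12. n6.lab = true  [A₀.hot == true]
13. n7.tag = -5  [terminal]
14. n6.depth = "uu"  ["uu"]
15. n9.live = 3  [terminal]
16. n10.pre = "qm"  [terminal]
17. n8.key = true  [h.live > 2]
18. n8.val = -1  [-1]
19. n8.off = 15  [h.live * 2 + 9]
20. n8.pre = true  [h.live > 2]
21. n4.depth = "nuuu"  [a.pre ++ A₁.depth]
22. n13.idx = "kw"  [terminal]
23. n14.idx = "pm"  [terminal]
24. n15.tag = 8  [terminal]
25. n12.key = true  [d.tag > 7]
26. n12.val = 15  [15]
27. n12.off = 10  [d.tag + 2]
28. n12.pre = false  [d.tag > 8]
29. n16.pre = true  [S₁.pre == false]
30. n17.idx = "vk"  [terminal]
31. n16.depth = -2  [len(f.idx) - 4]
32. n11.key = false  [false]
33. n11.val = 23  [B.depth + S₁.val + 10]
34. n11.off = 15  [B.depth + S₁.off + 7]
35. n11.pre = true  [S₁.off > 9]
36. n19.pre = false  [false]
37. n20.tag = 24  [terminal]
38. n19.depth = 27  [d.tag * -2 + 75]
39. n21.cnt = -6  [B.depth - 33]
40. n21.hot = true  [true]
41. n21.lab = false  [false]
42. n22.pre = "vr"  [terminal]
43. n23.live = 25  [terminal]
44. n24.idx = "qv"  [terminal]
45. n21.depth = "vvr"  ["v" ++ a.pre]
46. n25.tag = 14  [terminal]
47. n18.key = false  [d.tag == B.depth]
48. n18.val = -1  [d.tag + B.depth - 42]
49. n18.off = 28  [B.depth * 3 - 53]
50. n18.pre = true  [B.depth > 26]
51. n3.depth = 8  [S₀.off * -2 + 38]
52. n1.depth = "zx"  ["zx"]
53. n26.idx = "nk"  [terminal]
54. n0.key = false  [false]
55. n0.val = 30  [len(A.depth) + 28]
56. n0.off = 29  [len(A.depth) + 27]
57. n0.pre = true  [true]

8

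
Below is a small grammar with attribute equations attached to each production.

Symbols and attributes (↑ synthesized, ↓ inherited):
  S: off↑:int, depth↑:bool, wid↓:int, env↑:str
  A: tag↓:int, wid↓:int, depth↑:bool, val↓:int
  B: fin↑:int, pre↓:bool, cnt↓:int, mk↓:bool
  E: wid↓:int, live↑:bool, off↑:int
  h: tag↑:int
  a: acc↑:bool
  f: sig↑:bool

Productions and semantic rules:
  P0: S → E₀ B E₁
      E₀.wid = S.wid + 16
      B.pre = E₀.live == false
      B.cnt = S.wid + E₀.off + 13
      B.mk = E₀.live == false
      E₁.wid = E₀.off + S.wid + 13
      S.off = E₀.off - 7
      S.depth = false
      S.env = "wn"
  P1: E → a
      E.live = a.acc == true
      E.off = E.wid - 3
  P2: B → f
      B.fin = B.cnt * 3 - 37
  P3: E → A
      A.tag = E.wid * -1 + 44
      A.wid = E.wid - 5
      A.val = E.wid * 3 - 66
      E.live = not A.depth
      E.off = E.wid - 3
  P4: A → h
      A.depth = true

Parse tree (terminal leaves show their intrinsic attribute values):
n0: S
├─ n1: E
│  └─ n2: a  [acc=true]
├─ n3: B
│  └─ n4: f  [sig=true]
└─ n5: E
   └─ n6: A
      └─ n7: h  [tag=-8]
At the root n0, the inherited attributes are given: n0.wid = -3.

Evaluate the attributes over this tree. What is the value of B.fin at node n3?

23

1. n0.wid = -3  [given at root]
2. n1.wid = 13  [S.wid + 16]
3. n2.acc = true  [terminal]
4. n1.live = true  [a.acc == true]
5. n1.off = 10  [E.wid - 3]
6. n3.pre = false  [E₀.live == false]
7. n3.cnt = 20  [S.wid + E₀.off + 13]
8. n3.mk = false  [E₀.live == false]
9. n4.sig = true  [terminal]
10. n3.fin = 23  [B.cnt * 3 - 37]
11. n5.wid = 20  [E₀.off + S.wid + 13]
12. n6.tag = 24  [E.wid * -1 + 44]
13. n6.wid = 15  [E.wid - 5]
14. n6.val = -6  [E.wid * 3 - 66]
15. n7.tag = -8  [terminal]
16. n6.depth = true  [true]
17. n5.live = false  [not A.depth]
18. n5.off = 17  [E.wid - 3]
19. n0.off = 3  [E₀.off - 7]
20. n0.depth = false  [false]
21. n0.env = "wn"  ["wn"]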